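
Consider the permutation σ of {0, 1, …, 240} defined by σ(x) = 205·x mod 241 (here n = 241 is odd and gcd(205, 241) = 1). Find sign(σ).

Orbit of 87 under x↦205x: [87, 1, 205, 91, 98]… (length divides ord_241(205)).
49 cycles of lengths [5, 5, 5, 5, 5, 5, 5, 5, 5, 5, 5, 5, 5, 5, 5, 5, 5, 5, 5, 5, 5, 5, 5, 5, 5, 5, 5, 5, 5, 5, 5, 5, 5, 5, 5, 5, 5, 5, 5, 5, 5, 5, 5, 5, 5, 5, 5, 5, 1].
With 49 cycles on 241 points, sign = (−1)^{241−49} = +1.

+1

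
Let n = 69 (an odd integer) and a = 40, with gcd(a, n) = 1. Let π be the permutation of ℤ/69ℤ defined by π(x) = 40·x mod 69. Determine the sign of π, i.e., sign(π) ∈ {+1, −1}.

Orbit of 55 under x↦40x: [55, 61, 25, 34, 49, 28, 16]… (length divides ord_69(40)).
Cycle type of π: 22×3 + 1×3; total 6 cycles.
sign(π) = (−1)^{n − #cycles} = (−1)^{69−6} = (−1)^63 = -1.
(40|69)_J = -1 (Zolotarev's lemma cross-check).

-1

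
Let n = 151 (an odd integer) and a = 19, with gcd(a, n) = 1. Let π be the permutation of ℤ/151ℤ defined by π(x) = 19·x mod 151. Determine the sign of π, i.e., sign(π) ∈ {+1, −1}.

+1

Trace 64: π^k(64) = [64, 8, 1, 19, 59] for k=0..4.
The orbit structure of x ↦ 19x mod 151: 31 orbits of sizes [5, 5, 5, 5, 5, 5, 5, 5, 5, 5, 5, 5, 5, 5, 5, 5, 5, 5, 5, 5, 5, 5, 5, 5, 5, 5, 5, 5, 5, 5, 1].
sign(π) = (−1)^{n − #cycles} = (−1)^{151−31} = (−1)^120 = +1.
(19|151)_J = +1 (Zolotarev's lemma cross-check).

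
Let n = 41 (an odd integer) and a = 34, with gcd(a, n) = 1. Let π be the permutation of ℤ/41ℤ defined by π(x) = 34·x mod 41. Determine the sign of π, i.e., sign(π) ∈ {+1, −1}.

Trace 1: π^k(1) = [1, 34, 8, 26, 23, 3, 20] for k=0..6.
Cycle type of π: 40 + 1; total 2 cycles.
2 cycles on 41: each ℓ→(−1)^(ℓ−1), product (−1)^39 = -1.
The Jacobi symbol (34|41) = -1 (Zolotarev) agrees.

-1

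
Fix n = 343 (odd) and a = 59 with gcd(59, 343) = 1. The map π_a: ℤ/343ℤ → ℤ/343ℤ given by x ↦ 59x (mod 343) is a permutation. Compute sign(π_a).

-1

Trace 18: π^k(18) = [18, 33, 232, 311, 170, 83, 95] for k=0..6.
Cycle lengths of π_59 on ℤ/343ℤ: [294, 42, 6, 1]; 4 cycles in total.
n − c = 343 − 4 = 339; sign = (−1)^339 = -1.
Via Zolotarev, sign(π_{59}) = (59|343) = -1.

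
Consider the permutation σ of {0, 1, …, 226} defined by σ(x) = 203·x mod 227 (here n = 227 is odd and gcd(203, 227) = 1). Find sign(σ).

Start at x=173: 173 → 161 → 222 → 120 → 71 → 112 → 36 → … (one orbit).
The orbit structure of x ↦ 203x mod 227: 3 orbits of sizes [113, 113, 1].
3 cycles on 227: each ℓ→(−1)^(ℓ−1), product (−1)^224 = +1.
The Jacobi symbol (203|227) = +1 (Zolotarev) agrees.

+1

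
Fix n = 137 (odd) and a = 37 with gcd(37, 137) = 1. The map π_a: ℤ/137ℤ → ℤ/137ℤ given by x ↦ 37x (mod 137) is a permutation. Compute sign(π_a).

+1

Orbit of 100 under x↦37x: [100, 1, 37, 136]… (length divides ord_137(37)).
The orbit structure of x ↦ 37x mod 137: 35 orbits of sizes [4, 4, 4, 4, 4, 4, 4, 4, 4, 4, 4, 4, 4, 4, 4, 4, 4, 4, 4, 4, 4, 4, 4, 4, 4, 4, 4, 4, 4, 4, 4, 4, 4, 4, 1].
Σ(ℓ_i−1) = 137−35 = 102; sign = (−1)^102 = +1.
Check: (37/137) = +1 by Zolotarev.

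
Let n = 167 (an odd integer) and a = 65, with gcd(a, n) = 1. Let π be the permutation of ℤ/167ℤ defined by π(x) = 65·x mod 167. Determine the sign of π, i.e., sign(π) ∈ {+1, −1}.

Trace 1: π^k(1) = [1, 65, 50, 77, 162, 9, 84] for k=0..6.
The orbit structure of x ↦ 65x mod 167: 3 orbits of sizes [83, 83, 1].
167 − 3 = 164 transpositions; sign(π) = (−1)^164 = +1.

+1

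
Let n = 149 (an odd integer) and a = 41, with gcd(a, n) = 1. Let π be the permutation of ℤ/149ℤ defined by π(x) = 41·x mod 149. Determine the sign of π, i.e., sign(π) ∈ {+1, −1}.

Orbit of 7 under x↦41x: [7, 138, 145, 134, 130, 115, 96]… (length divides ord_149(41)).
Cycle type of π: 148 + 1; total 2 cycles.
Σ(ℓ_i−1) = 149−2 = 147; sign = (−1)^147 = -1.
Zolotarev: (41|149) = -1, matching the cycle-count sign.

-1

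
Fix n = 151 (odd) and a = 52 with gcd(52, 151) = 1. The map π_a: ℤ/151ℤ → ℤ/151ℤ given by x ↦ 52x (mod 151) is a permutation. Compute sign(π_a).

-1

Start at x=61: 61 → 1 → 52 → 137 → 27 → 45 → 75 → … (one orbit).
2 cycles of lengths [150, 1].
151 − 2 = 149 transpositions; sign(π) = (−1)^149 = -1.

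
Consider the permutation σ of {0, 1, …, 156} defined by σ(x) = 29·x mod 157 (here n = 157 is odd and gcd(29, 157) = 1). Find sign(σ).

-1

Trace 153: π^k(153) = [153, 41, 90, 98, 16, 150, 111] for k=0..6.
Cycle type of π: 52×3 + 1; total 4 cycles.
With 4 cycles on 157 points, sign = (−1)^{157−4} = -1.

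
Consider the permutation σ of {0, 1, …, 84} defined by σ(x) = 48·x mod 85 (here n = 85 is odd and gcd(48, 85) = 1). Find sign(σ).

+1

Orbit of 27 under x↦48x: [27, 21, 73, 19, 62, 1, 48]… (length divides ord_85(48)).
7 cycles of lengths [16, 16, 16, 16, 16, 4, 1].
n − c = 85 − 7 = 78; sign = (−1)^78 = +1.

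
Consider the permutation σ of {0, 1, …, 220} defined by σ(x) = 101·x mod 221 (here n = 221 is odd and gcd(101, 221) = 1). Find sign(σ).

+1

Trace 101: π^k(101) = [101, 35, 220, 120, 186, 1] for k=0..5.
Decompose π into cycles: lengths [6, 6, 6, 6, 6, 6, 6, 6, 6, 6, 6, 6, 6, 6, 6, 6, 6, 6, 6, 6, 6, 6, 6, 6, 6, 6, 6, 6, 6, 6, 6, 6, 6, 6, 2, 2, 2, 2, 2, 2, 2, 2, 1] (43 cycles, including the fixed point 0).
Σ(ℓ_i−1) = 221−43 = 178; sign = (−1)^178 = +1.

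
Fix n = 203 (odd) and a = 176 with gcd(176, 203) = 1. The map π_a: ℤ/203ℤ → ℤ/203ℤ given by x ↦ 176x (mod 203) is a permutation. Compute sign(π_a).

-1

Trace 183: π^k(183) = [183, 134, 36, 43, 57, 85, 141] for k=0..6.
π_176 has 14 disjoint cycles with lengths [28, 28, 28, 28, 28, 28, 28, 1, 1, 1, 1, 1, 1, 1] on {0,…,202}.
With 14 cycles on 203 points, sign = (−1)^{203−14} = -1.
Zolotarev: (176|203) = -1, matching the cycle-count sign.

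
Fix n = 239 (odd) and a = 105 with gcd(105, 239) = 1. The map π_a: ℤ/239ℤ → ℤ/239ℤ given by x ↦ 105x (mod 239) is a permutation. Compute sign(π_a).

-1

Orbit of 216 under x↦105x: [216, 214, 4, 181, 124, 114, 20]… (length divides ord_239(105)).
Decompose π into cycles: lengths [238, 1] (2 cycles, including the fixed point 0).
n − c = 239 − 2 = 237; sign = (−1)^237 = -1.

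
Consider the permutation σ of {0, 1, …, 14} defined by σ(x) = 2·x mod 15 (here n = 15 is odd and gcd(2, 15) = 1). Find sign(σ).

Orbit of 1 under x↦2x: [1, 2, 4, 8]… (length divides ord_15(2)).
5 cycles of lengths [4, 4, 4, 2, 1].
n − c = 15 − 5 = 10; sign = (−1)^10 = +1.
Zolotarev: (2|15) = +1, matching the cycle-count sign.

+1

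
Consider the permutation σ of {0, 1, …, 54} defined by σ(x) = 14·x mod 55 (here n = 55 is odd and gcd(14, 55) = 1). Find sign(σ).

+1

Orbit of 36 under x↦14x: [36, 9, 16, 4, 1, 14, 31]… (length divides ord_55(14)).
9 cycles of lengths [10, 10, 10, 10, 5, 5, 2, 2, 1].
sign(π) = (−1)^{n − #cycles} = (−1)^{55−9} = (−1)^46 = +1.
(14|55)_J = +1 (Zolotarev's lemma cross-check).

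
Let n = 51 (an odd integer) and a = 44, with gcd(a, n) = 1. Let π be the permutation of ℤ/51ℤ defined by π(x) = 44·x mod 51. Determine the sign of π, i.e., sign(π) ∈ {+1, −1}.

Start at x=43: 43 → 5 → 16 → 41 → 19 → 20 → 13 → … (one orbit).
The orbit structure of x ↦ 44x mod 51: 5 orbits of sizes [16, 16, 16, 2, 1].
sign(π) = (−1)^{n − #cycles} = (−1)^{51−5} = (−1)^46 = +1.

+1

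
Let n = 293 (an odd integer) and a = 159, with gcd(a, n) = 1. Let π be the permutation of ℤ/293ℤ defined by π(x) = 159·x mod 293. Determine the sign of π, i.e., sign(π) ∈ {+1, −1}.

Start at x=267: 267 → 261 → 186 → 274 → 202 → 181 → 65 → … (one orbit).
Cycle lengths of π_159 on ℤ/293ℤ: [292, 1]; 2 cycles in total.
2 cycles on 293: each ℓ→(−1)^(ℓ−1), product (−1)^291 = -1.

-1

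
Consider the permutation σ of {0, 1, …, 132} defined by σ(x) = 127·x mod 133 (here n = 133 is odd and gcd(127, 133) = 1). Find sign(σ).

-1

Orbit of 8 under x↦127x: [8, 85, 22, 1, 127, 36, 50]… (length divides ord_133(127)).
Decompose π into cycles: lengths [18, 18, 18, 18, 18, 18, 18, 1, 1, 1, 1, 1, 1, 1] (14 cycles, including the fixed point 0).
With 14 cycles on 133 points, sign = (−1)^{133−14} = -1.
Zolotarev: (127|133) = -1, matching the cycle-count sign.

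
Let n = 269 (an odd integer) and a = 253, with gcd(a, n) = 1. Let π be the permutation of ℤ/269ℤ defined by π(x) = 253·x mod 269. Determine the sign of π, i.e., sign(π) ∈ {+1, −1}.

Start at x=67: 67 → 4 → 205 → 217 → 25 → 138 → 213 → … (one orbit).
3 cycles of lengths [134, 134, 1].
With 3 cycles on 269 points, sign = (−1)^{269−3} = +1.
Via Zolotarev, sign(π_{253}) = (253|269) = +1.

+1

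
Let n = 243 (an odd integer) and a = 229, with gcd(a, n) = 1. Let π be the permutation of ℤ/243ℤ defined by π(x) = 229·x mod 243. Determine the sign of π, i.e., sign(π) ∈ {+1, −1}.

Start at x=106: 106 → 217 → 121 → 7 → 145 → 157 → 232 → … (one orbit).
Cycle type of π: 81×2 + 27×2 + 9×2 + 3×2 + 1×3; total 11 cycles.
n − c = 243 − 11 = 232; sign = (−1)^232 = +1.
(229|243)_J = +1 (Zolotarev's lemma cross-check).

+1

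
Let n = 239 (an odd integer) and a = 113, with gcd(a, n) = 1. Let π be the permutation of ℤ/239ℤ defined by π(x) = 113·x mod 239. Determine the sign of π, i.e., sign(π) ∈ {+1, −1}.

+1

Orbit of 169 under x↦113x: [169, 216, 30, 44, 192, 186, 225]… (length divides ord_239(113)).
Cycle type of π: 119×2 + 1; total 3 cycles.
n − c = 239 − 3 = 236; sign = (−1)^236 = +1.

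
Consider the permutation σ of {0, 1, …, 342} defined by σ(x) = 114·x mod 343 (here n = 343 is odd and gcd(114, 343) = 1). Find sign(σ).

Orbit of 267 under x↦114x: [267, 254, 144, 295, 16, 109, 78]… (length divides ord_343(114)).
π_114 has 7 disjoint cycles with lengths [147, 147, 21, 21, 3, 3, 1] on {0,…,342}.
n − c = 343 − 7 = 336; sign = (−1)^336 = +1.
(114|343)_J = +1 (Zolotarev's lemma cross-check).

+1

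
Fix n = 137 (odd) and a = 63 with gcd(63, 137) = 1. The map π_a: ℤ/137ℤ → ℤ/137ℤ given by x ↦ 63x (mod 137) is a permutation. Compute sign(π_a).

Orbit of 49 under x↦63x: [49, 73, 78, 119, 99, 72, 15]… (length divides ord_137(63)).
Cycle lengths of π_63 on ℤ/137ℤ: [34, 34, 34, 34, 1]; 5 cycles in total.
5 cycles on 137: each ℓ→(−1)^(ℓ−1), product (−1)^132 = +1.

+1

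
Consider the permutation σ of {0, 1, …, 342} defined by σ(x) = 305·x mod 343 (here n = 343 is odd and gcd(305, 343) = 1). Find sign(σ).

Start at x=261: 261 → 29 → 270 → 30 → 232 → 102 → 240 → … (one orbit).
Cycle type of π: 147×2 + 21×2 + 3×2 + 1; total 7 cycles.
sign(π) = (−1)^{n − #cycles} = (−1)^{343−7} = (−1)^336 = +1.

+1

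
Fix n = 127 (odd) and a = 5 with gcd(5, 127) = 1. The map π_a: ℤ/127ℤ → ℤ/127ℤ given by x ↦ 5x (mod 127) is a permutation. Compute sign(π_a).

-1

Trace 100: π^k(100) = [100, 119, 87, 54, 16, 80, 19] for k=0..6.
The orbit structure of x ↦ 5x mod 127: 4 orbits of sizes [42, 42, 42, 1].
4 cycles on 127: each ℓ→(−1)^(ℓ−1), product (−1)^123 = -1.
(5|127)_J = -1 (Zolotarev's lemma cross-check).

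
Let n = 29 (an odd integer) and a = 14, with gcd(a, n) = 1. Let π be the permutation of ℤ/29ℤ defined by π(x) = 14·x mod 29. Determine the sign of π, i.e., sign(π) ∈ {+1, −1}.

Start at x=23: 23 → 3 → 13 → 8 → 25 → 2 → 28 → … (one orbit).
π_14 has 2 disjoint cycles with lengths [28, 1] on {0,…,28}.
2 cycles on 29: each ℓ→(−1)^(ℓ−1), product (−1)^27 = -1.

-1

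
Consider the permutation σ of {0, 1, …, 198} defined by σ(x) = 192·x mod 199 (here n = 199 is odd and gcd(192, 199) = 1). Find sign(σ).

-1

Orbit of 130 under x↦192x: [130, 85, 2, 185, 98, 110, 26]… (length divides ord_199(192)).
The orbit structure of x ↦ 192x mod 199: 2 orbits of sizes [198, 1].
With 2 cycles on 199 points, sign = (−1)^{199−2} = -1.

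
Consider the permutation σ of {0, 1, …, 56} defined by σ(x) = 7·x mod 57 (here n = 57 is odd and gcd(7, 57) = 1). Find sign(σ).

Orbit of 49 under x↦7x: [49, 1, 7]… (length divides ord_57(7)).
π_7 has 21 disjoint cycles with lengths [3, 3, 3, 3, 3, 3, 3, 3, 3, 3, 3, 3, 3, 3, 3, 3, 3, 3, 1, 1, 1] on {0,…,56}.
sign(π) = (−1)^{n − #cycles} = (−1)^{57−21} = (−1)^36 = +1.
Zolotarev: (7|57) = +1, matching the cycle-count sign.

+1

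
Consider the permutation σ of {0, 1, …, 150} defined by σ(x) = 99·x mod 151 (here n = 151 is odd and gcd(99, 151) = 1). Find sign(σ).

Trace 5: π^k(5) = [5, 42, 81, 16, 74, 78, 21] for k=0..6.
Cycle type of π: 75×2 + 1; total 3 cycles.
151 − 3 = 148 transpositions; sign(π) = (−1)^148 = +1.
Check: (99/151) = +1 by Zolotarev.

+1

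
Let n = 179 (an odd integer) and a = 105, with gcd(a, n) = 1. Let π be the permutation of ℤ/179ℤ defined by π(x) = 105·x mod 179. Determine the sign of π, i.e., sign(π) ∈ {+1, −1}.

Trace 136: π^k(136) = [136, 139, 96, 56, 152, 29, 2] for k=0..6.
Cycle lengths of π_105 on ℤ/179ℤ: [178, 1]; 2 cycles in total.
n − c = 179 − 2 = 177; sign = (−1)^177 = -1.
(105|179)_J = -1 (Zolotarev's lemma cross-check).

-1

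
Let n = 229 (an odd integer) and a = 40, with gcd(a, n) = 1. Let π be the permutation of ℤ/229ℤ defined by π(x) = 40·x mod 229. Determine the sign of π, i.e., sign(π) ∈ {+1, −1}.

Start at x=152: 152 → 126 → 2 → 80 → 223 → 218 → 18 → … (one orbit).
2 cycles of lengths [228, 1].
n − c = 229 − 2 = 227; sign = (−1)^227 = -1.

-1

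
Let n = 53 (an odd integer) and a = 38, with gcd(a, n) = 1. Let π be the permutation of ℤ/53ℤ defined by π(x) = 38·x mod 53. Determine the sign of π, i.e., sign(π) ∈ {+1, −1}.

+1

Orbit of 36 under x↦38x: [36, 43, 44, 29, 42, 6, 16]… (length divides ord_53(38)).
Cycle lengths of π_38 on ℤ/53ℤ: [26, 26, 1]; 3 cycles in total.
n − c = 53 − 3 = 50; sign = (−1)^50 = +1.
Via Zolotarev, sign(π_{38}) = (38|53) = +1.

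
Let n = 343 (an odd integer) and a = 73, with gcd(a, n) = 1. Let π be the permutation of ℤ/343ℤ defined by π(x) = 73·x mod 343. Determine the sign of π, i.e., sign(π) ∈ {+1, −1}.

-1

Orbit of 243 under x↦73x: [243, 246, 122, 331, 153, 193, 26]… (length divides ord_343(73)).
Decompose π into cycles: lengths [294, 42, 6, 1] (4 cycles, including the fixed point 0).
n − c = 343 − 4 = 339; sign = (−1)^339 = -1.
Check: (73/343) = -1 by Zolotarev.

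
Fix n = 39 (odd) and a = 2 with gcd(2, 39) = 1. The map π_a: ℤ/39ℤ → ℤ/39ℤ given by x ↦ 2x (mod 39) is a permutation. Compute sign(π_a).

Start at x=10: 10 → 20 → 1 → 2 → 4 → 8 → 16 → … (one orbit).
Cycle lengths of π_2 on ℤ/39ℤ: [12, 12, 12, 2, 1]; 5 cycles in total.
Σ(ℓ_i−1) = 39−5 = 34; sign = (−1)^34 = +1.
Zolotarev: (2|39) = +1, matching the cycle-count sign.

+1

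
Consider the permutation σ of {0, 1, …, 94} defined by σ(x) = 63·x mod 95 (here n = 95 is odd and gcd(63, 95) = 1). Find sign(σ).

Trace 58: π^k(58) = [58, 44, 17, 26, 23, 24, 87] for k=0..6.
Cycle type of π: 36×2 + 9×2 + 4 + 1; total 6 cycles.
Σ(ℓ_i−1) = 95−6 = 89; sign = (−1)^89 = -1.
Check: (63/95) = -1 by Zolotarev.

-1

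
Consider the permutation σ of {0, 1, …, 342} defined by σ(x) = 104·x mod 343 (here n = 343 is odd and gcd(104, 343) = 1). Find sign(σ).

-1

Orbit of 41 under x↦104x: [41, 148, 300, 330, 20, 22, 230]… (length divides ord_343(104)).
Decompose π into cycles: lengths [98, 98, 98, 14, 14, 14, 2, 2, 2, 1] (10 cycles, including the fixed point 0).
n − c = 343 − 10 = 333; sign = (−1)^333 = -1.
Check: (104/343) = -1 by Zolotarev.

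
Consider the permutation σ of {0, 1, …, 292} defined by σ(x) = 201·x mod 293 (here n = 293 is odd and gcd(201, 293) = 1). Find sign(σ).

-1

Orbit of 172 under x↦201x: [172, 291, 184, 66, 81, 166, 257]… (length divides ord_293(201)).
2 cycles of lengths [292, 1].
Σ(ℓ_i−1) = 293−2 = 291; sign = (−1)^291 = -1.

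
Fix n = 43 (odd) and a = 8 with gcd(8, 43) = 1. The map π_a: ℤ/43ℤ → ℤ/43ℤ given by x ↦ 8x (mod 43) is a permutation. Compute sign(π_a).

-1

Trace 42: π^k(42) = [42, 35, 22, 4, 32, 41, 27] for k=0..6.
π_8 has 4 disjoint cycles with lengths [14, 14, 14, 1] on {0,…,42}.
n − c = 43 − 4 = 39; sign = (−1)^39 = -1.
Check: (8/43) = -1 by Zolotarev.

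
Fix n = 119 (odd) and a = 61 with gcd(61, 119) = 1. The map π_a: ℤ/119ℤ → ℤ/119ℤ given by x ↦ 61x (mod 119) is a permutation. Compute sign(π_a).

Orbit of 40 under x↦61x: [40, 60, 90, 16, 24, 36, 54]… (length divides ord_119(61)).
Cycle lengths of π_61 on ℤ/119ℤ: [48, 48, 16, 6, 1]; 5 cycles in total.
n − c = 119 − 5 = 114; sign = (−1)^114 = +1.
The Jacobi symbol (61|119) = +1 (Zolotarev) agrees.

+1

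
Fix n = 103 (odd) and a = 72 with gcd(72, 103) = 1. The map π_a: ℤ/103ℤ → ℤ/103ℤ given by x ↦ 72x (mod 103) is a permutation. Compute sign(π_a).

Orbit of 93 under x↦72x: [93, 1, 72, 34, 79, 23, 8]… (length divides ord_103(72)).
Cycle type of π: 17×6 + 1; total 7 cycles.
103 − 7 = 96 transpositions; sign(π) = (−1)^96 = +1.
Check: (72/103) = +1 by Zolotarev.

+1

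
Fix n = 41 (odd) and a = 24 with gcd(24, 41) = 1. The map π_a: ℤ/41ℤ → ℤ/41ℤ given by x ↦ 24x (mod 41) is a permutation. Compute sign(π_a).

-1

Orbit of 11 under x↦24x: [11, 18, 22, 36, 3, 31, 6]… (length divides ord_41(24)).
π_24 has 2 disjoint cycles with lengths [40, 1] on {0,…,40}.
With 2 cycles on 41 points, sign = (−1)^{41−2} = -1.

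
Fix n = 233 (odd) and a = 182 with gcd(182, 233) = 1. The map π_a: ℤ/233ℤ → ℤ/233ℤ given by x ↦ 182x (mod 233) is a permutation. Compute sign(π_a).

Start at x=128: 128 → 229 → 204 → 81 → 63 → 49 → 64 → … (one orbit).
π_182 has 5 disjoint cycles with lengths [58, 58, 58, 58, 1] on {0,…,232}.
5 cycles on 233: each ℓ→(−1)^(ℓ−1), product (−1)^228 = +1.
Zolotarev: (182|233) = +1, matching the cycle-count sign.

+1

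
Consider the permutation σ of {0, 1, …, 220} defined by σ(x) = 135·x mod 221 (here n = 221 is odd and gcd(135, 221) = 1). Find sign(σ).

Orbit of 203 under x↦135x: [203, 1, 135, 103]… (length divides ord_221(135)).
The orbit structure of x ↦ 135x mod 221: 60 orbits of sizes [4, 4, 4, 4, 4, 4, 4, 4, 4, 4, 4, 4, 4, 4, 4, 4, 4, 4, 4, 4, 4, 4, 4, 4, 4, 4, 4, 4, 4, 4, 4, 4, 4, 4, 4, 4, 4, 4, 4, 4, 4, 4, 4, 4, 4, 4, 4, 4, 4, 4, 4, 2, 2, 2, 2, 2, 2, 2, 2, 1].
Σ(ℓ_i−1) = 221−60 = 161; sign = (−1)^161 = -1.

-1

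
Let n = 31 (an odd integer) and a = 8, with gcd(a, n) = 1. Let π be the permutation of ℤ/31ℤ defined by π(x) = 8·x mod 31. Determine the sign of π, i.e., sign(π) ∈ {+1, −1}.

+1

Orbit of 4 under x↦8x: [4, 1, 8, 2, 16]… (length divides ord_31(8)).
π_8 has 7 disjoint cycles with lengths [5, 5, 5, 5, 5, 5, 1] on {0,…,30}.
With 7 cycles on 31 points, sign = (−1)^{31−7} = +1.
The Jacobi symbol (8|31) = +1 (Zolotarev) agrees.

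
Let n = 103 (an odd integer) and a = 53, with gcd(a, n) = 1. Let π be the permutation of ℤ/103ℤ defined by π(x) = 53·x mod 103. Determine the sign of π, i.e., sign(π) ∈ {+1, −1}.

-1

Start at x=37: 37 → 4 → 6 → 9 → 65 → 46 → 69 → … (one orbit).
Cycle lengths of π_53 on ℤ/103ℤ: [102, 1]; 2 cycles in total.
sign(π) = (−1)^{n − #cycles} = (−1)^{103−2} = (−1)^101 = -1.
Check: (53/103) = -1 by Zolotarev.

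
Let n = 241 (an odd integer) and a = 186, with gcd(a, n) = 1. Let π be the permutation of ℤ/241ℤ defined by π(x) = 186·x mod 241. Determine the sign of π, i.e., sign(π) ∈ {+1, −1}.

Orbit of 139 under x↦186x: [139, 67, 171, 235, 89, 166, 28]… (length divides ord_241(186)).
2 cycles of lengths [240, 1].
With 2 cycles on 241 points, sign = (−1)^{241−2} = -1.

-1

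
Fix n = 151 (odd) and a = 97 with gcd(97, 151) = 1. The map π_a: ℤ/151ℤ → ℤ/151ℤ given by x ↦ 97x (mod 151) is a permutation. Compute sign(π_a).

+1

Start at x=40: 40 → 105 → 68 → 103 → 25 → 9 → 118 → … (one orbit).
Decompose π into cycles: lengths [75, 75, 1] (3 cycles, including the fixed point 0).
Σ(ℓ_i−1) = 151−3 = 148; sign = (−1)^148 = +1.
Check: (97/151) = +1 by Zolotarev.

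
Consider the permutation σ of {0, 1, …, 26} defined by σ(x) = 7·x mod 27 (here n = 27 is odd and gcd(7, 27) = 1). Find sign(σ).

Start at x=4: 4 → 1 → 7 → 22 → 19 → 25 → 13 → … (one orbit).
Cycle lengths of π_7 on ℤ/27ℤ: [9, 9, 3, 3, 1, 1, 1]; 7 cycles in total.
sign(π) = (−1)^{n − #cycles} = (−1)^{27−7} = (−1)^20 = +1.
Check: (7/27) = +1 by Zolotarev.

+1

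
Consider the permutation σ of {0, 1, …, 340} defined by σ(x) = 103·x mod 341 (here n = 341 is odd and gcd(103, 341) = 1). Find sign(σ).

+1

Trace 80: π^k(80) = [80, 56, 312, 82, 262, 47, 67] for k=0..6.
25 cycles of lengths [15, 15, 15, 15, 15, 15, 15, 15, 15, 15, 15, 15, 15, 15, 15, 15, 15, 15, 15, 15, 15, 15, 5, 5, 1].
Σ(ℓ_i−1) = 341−25 = 316; sign = (−1)^316 = +1.
(103|341)_J = +1 (Zolotarev's lemma cross-check).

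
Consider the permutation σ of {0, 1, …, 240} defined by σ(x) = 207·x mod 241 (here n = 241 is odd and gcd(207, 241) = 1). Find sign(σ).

Start at x=222: 222 → 164 → 208 → 158 → 171 → 211 → 56 → … (one orbit).
Decompose π into cycles: lengths [240, 1] (2 cycles, including the fixed point 0).
Σ(ℓ_i−1) = 241−2 = 239; sign = (−1)^239 = -1.
Via Zolotarev, sign(π_{207}) = (207|241) = -1.

-1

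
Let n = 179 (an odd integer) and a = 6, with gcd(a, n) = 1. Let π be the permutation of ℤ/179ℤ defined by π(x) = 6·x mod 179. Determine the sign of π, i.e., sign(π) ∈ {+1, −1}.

-1

Start at x=105: 105 → 93 → 21 → 126 → 40 → 61 → 8 → … (one orbit).
π_6 has 2 disjoint cycles with lengths [178, 1] on {0,…,178}.
n − c = 179 − 2 = 177; sign = (−1)^177 = -1.
Via Zolotarev, sign(π_{6}) = (6|179) = -1.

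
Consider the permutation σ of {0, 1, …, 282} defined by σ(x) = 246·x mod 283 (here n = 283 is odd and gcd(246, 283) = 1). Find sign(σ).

+1

Orbit of 85 under x↦246x: [85, 251, 52, 57, 155, 208, 228]… (length divides ord_283(246)).
3 cycles of lengths [141, 141, 1].
283 − 3 = 280 transpositions; sign(π) = (−1)^280 = +1.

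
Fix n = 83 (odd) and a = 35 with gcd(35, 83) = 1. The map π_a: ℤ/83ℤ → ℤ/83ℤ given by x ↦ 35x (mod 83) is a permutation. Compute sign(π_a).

-1

Trace 9: π^k(9) = [9, 66, 69, 8, 31, 6, 44] for k=0..6.
π_35 has 2 disjoint cycles with lengths [82, 1] on {0,…,82}.
Σ(ℓ_i−1) = 83−2 = 81; sign = (−1)^81 = -1.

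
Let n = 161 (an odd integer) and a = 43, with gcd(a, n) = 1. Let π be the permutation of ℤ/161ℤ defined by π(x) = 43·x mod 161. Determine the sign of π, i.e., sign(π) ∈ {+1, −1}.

Trace 43: π^k(43) = [43, 78, 134, 127, 148, 85, 113] for k=0..6.
Decompose π into cycles: lengths [22, 22, 22, 22, 22, 22, 22, 1, 1, 1, 1, 1, 1, 1] (14 cycles, including the fixed point 0).
14 cycles on 161: each ℓ→(−1)^(ℓ−1), product (−1)^147 = -1.

-1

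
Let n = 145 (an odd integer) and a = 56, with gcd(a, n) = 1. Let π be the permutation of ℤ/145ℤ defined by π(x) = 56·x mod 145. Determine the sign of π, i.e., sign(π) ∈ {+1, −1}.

Start at x=121: 121 → 106 → 136 → 76 → 51 → 101 → 1 → … (one orbit).
Cycle type of π: 28×5 + 1×5; total 10 cycles.
10 cycles on 145: each ℓ→(−1)^(ℓ−1), product (−1)^135 = -1.
Via Zolotarev, sign(π_{56}) = (56|145) = -1.

-1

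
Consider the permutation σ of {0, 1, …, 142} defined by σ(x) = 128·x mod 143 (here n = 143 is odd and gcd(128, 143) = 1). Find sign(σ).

Start at x=56: 56 → 18 → 16 → 46 → 25 → 54 → 48 → … (one orbit).
Cycle type of π: 60×2 + 12 + 10 + 1; total 5 cycles.
With 5 cycles on 143 points, sign = (−1)^{143−5} = +1.

+1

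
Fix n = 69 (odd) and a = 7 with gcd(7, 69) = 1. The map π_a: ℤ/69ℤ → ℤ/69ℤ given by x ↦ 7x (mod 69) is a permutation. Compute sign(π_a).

-1

Start at x=16: 16 → 43 → 25 → 37 → 52 → 19 → 64 → … (one orbit).
π_7 has 6 disjoint cycles with lengths [22, 22, 22, 1, 1, 1] on {0,…,68}.
69 − 6 = 63 transpositions; sign(π) = (−1)^63 = -1.
Via Zolotarev, sign(π_{7}) = (7|69) = -1.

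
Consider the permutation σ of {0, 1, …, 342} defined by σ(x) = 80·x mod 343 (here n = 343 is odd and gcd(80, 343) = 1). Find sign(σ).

-1

Start at x=197: 197 → 325 → 275 → 48 → 67 → 215 → 50 → … (one orbit).
Cycle type of π: 42×7 + 6×8 + 1; total 16 cycles.
343 − 16 = 327 transpositions; sign(π) = (−1)^327 = -1.
Zolotarev: (80|343) = -1, matching the cycle-count sign.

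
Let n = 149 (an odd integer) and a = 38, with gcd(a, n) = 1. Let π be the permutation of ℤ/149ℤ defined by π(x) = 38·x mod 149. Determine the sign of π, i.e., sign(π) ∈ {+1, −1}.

-1

Orbit of 89 under x↦38x: [89, 104, 78, 133, 137, 140, 105]… (length divides ord_149(38)).
π_38 has 2 disjoint cycles with lengths [148, 1] on {0,…,148}.
Σ(ℓ_i−1) = 149−2 = 147; sign = (−1)^147 = -1.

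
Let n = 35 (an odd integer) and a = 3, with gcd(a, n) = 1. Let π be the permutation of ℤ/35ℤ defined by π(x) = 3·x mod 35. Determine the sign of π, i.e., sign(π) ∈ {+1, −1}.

+1

Orbit of 12 under x↦3x: [12, 1, 3, 9, 27, 11, 33]… (length divides ord_35(3)).
Decompose π into cycles: lengths [12, 12, 6, 4, 1] (5 cycles, including the fixed point 0).
35 − 5 = 30 transpositions; sign(π) = (−1)^30 = +1.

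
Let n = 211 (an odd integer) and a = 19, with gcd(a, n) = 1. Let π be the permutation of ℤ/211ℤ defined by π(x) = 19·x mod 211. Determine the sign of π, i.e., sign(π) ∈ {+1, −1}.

Trace 137: π^k(137) = [137, 71, 83, 100, 1, 19, 150] for k=0..6.
15 cycles of lengths [15, 15, 15, 15, 15, 15, 15, 15, 15, 15, 15, 15, 15, 15, 1].
sign(π) = (−1)^{n − #cycles} = (−1)^{211−15} = (−1)^196 = +1.
The Jacobi symbol (19|211) = +1 (Zolotarev) agrees.

+1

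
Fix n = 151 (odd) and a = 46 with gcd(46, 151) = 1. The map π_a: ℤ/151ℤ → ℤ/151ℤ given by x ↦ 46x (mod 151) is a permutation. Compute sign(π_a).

Start at x=32: 32 → 113 → 64 → 75 → 128 → 150 → 105 → … (one orbit).
Cycle lengths of π_46 on ℤ/151ℤ: [30, 30, 30, 30, 30, 1]; 6 cycles in total.
With 6 cycles on 151 points, sign = (−1)^{151−6} = -1.
(46|151)_J = -1 (Zolotarev's lemma cross-check).

-1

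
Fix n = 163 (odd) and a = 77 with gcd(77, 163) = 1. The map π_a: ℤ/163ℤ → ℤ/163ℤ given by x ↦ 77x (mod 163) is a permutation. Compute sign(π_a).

Orbit of 25 under x↦77x: [25, 132, 58, 65, 115, 53, 6]… (length divides ord_163(77)).
π_77 has 7 disjoint cycles with lengths [27, 27, 27, 27, 27, 27, 1] on {0,…,162}.
sign(π) = (−1)^{n − #cycles} = (−1)^{163−7} = (−1)^156 = +1.
Zolotarev: (77|163) = +1, matching the cycle-count sign.

+1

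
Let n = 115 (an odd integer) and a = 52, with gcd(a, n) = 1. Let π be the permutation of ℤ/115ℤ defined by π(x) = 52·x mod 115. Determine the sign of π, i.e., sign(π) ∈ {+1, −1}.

-1

Start at x=94: 94 → 58 → 26 → 87 → 39 → 73 → 1 → … (one orbit).
Cycle type of π: 44×2 + 11×2 + 4 + 1; total 6 cycles.
Σ(ℓ_i−1) = 115−6 = 109; sign = (−1)^109 = -1.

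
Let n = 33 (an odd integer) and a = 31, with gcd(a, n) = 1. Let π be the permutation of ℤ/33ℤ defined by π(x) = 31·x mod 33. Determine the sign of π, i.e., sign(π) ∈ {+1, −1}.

+1

Trace 25: π^k(25) = [25, 16, 1, 31, 4] for k=0..4.
9 cycles of lengths [5, 5, 5, 5, 5, 5, 1, 1, 1].
n − c = 33 − 9 = 24; sign = (−1)^24 = +1.
The Jacobi symbol (31|33) = +1 (Zolotarev) agrees.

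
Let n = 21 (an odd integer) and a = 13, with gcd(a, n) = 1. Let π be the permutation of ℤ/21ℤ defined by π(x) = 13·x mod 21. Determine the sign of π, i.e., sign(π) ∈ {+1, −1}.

Trace 13: π^k(13) = [13, 1] for k=0..1.
12 cycles of lengths [2, 2, 2, 2, 2, 2, 2, 2, 2, 1, 1, 1].
Σ(ℓ_i−1) = 21−12 = 9; sign = (−1)^9 = -1.
The Jacobi symbol (13|21) = -1 (Zolotarev) agrees.

-1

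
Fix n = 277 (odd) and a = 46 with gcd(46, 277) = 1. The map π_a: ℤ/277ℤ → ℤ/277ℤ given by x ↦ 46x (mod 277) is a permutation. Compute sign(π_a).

-1

Orbit of 45 under x↦46x: [45, 131, 209, 196, 152, 67, 35]… (length divides ord_277(46)).
2 cycles of lengths [276, 1].
Σ(ℓ_i−1) = 277−2 = 275; sign = (−1)^275 = -1.
Via Zolotarev, sign(π_{46}) = (46|277) = -1.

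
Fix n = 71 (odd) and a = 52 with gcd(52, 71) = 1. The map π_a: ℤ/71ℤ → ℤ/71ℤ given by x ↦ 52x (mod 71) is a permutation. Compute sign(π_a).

Trace 59: π^k(59) = [59, 15, 70, 19, 65, 43, 35] for k=0..6.
Cycle lengths of π_52 on ℤ/71ℤ: [70, 1]; 2 cycles in total.
2 cycles on 71: each ℓ→(−1)^(ℓ−1), product (−1)^69 = -1.

-1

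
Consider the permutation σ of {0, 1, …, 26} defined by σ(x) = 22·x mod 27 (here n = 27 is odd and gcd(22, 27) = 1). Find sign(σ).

+1

Orbit of 16 under x↦22x: [16, 1, 22, 25, 10, 4, 7]… (length divides ord_27(22)).
Cycle lengths of π_22 on ℤ/27ℤ: [9, 9, 3, 3, 1, 1, 1]; 7 cycles in total.
27 − 7 = 20 transpositions; sign(π) = (−1)^20 = +1.
Check: (22/27) = +1 by Zolotarev.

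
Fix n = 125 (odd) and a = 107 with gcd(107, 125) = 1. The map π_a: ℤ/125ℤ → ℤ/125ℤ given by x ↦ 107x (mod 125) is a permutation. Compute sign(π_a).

-1

Orbit of 49 under x↦107x: [49, 118, 1, 107, 74, 43, 101]… (length divides ord_125(107)).
Cycle lengths of π_107 on ℤ/125ℤ: [20, 20, 20, 20, 20, 4, 4, 4, 4, 4, 4, 1]; 12 cycles in total.
125 − 12 = 113 transpositions; sign(π) = (−1)^113 = -1.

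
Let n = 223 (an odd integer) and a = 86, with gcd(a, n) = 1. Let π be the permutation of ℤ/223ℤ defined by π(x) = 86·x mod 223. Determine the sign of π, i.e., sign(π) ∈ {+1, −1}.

Orbit of 73 under x↦86x: [73, 34, 25, 143, 33, 162, 106]… (length divides ord_223(86)).
Decompose π into cycles: lengths [111, 111, 1] (3 cycles, including the fixed point 0).
sign(π) = (−1)^{n − #cycles} = (−1)^{223−3} = (−1)^220 = +1.

+1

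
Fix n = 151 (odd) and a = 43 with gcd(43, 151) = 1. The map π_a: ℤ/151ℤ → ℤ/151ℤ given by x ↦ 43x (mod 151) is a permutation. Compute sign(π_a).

+1

Trace 128: π^k(128) = [128, 68, 55, 100, 72, 76, 97] for k=0..6.
π_43 has 3 disjoint cycles with lengths [75, 75, 1] on {0,…,150}.
sign(π) = (−1)^{n − #cycles} = (−1)^{151−3} = (−1)^148 = +1.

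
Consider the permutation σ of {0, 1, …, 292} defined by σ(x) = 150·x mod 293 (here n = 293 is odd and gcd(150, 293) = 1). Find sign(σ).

+1

Start at x=196: 196 → 100 → 57 → 53 → 39 → 283 → 258 → … (one orbit).
Decompose π into cycles: lengths [73, 73, 73, 73, 1] (5 cycles, including the fixed point 0).
Σ(ℓ_i−1) = 293−5 = 288; sign = (−1)^288 = +1.
(150|293)_J = +1 (Zolotarev's lemma cross-check).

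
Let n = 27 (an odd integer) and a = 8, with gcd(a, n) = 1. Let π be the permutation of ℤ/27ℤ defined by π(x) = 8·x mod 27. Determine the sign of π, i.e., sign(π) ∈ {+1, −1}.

-1

Start at x=26: 26 → 19 → 17 → 1 → 8 → 10 → 26 (one orbit).
8 cycles of lengths [6, 6, 6, 2, 2, 2, 2, 1].
27 − 8 = 19 transpositions; sign(π) = (−1)^19 = -1.
Check: (8/27) = -1 by Zolotarev.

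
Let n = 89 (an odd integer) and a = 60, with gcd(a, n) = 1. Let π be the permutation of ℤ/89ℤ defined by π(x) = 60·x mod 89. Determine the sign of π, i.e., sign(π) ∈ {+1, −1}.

-1

Trace 2: π^k(2) = [2, 31, 80, 83, 85, 27, 18] for k=0..6.
Decompose π into cycles: lengths [88, 1] (2 cycles, including the fixed point 0).
89 − 2 = 87 transpositions; sign(π) = (−1)^87 = -1.
The Jacobi symbol (60|89) = -1 (Zolotarev) agrees.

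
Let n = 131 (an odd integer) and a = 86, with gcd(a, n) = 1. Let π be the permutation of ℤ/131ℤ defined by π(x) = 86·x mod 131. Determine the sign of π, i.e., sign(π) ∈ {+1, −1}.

Orbit of 32 under x↦86x: [32, 1, 86, 60, 51, 63, 47]… (length divides ord_131(86)).
π_86 has 6 disjoint cycles with lengths [26, 26, 26, 26, 26, 1] on {0,…,130}.
n − c = 131 − 6 = 125; sign = (−1)^125 = -1.
Zolotarev: (86|131) = -1, matching the cycle-count sign.

-1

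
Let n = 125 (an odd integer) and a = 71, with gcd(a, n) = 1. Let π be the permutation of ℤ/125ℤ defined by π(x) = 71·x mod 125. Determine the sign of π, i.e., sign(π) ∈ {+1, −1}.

+1

Trace 41: π^k(41) = [41, 36, 56, 101, 46, 16, 11] for k=0..6.
π_71 has 13 disjoint cycles with lengths [25, 25, 25, 25, 5, 5, 5, 5, 1, 1, 1, 1, 1] on {0,…,124}.
n − c = 125 − 13 = 112; sign = (−1)^112 = +1.
Check: (71/125) = +1 by Zolotarev.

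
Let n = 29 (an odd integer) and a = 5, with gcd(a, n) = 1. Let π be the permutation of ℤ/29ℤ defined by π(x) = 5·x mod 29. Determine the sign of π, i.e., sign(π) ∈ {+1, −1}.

+1

Start at x=28: 28 → 24 → 4 → 20 → 13 → 7 → 6 → … (one orbit).
The orbit structure of x ↦ 5x mod 29: 3 orbits of sizes [14, 14, 1].
Σ(ℓ_i−1) = 29−3 = 26; sign = (−1)^26 = +1.
The Jacobi symbol (5|29) = +1 (Zolotarev) agrees.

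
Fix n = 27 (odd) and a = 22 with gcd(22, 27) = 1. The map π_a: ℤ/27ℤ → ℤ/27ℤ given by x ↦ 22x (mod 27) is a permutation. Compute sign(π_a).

Start at x=19: 19 → 13 → 16 → 1 → 22 → 25 → 10 → … (one orbit).
7 cycles of lengths [9, 9, 3, 3, 1, 1, 1].
With 7 cycles on 27 points, sign = (−1)^{27−7} = +1.
Check: (22/27) = +1 by Zolotarev.

+1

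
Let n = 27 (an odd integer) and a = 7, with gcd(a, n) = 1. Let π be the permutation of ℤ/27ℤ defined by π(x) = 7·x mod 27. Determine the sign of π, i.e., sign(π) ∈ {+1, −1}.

+1

Orbit of 16 under x↦7x: [16, 4, 1, 7, 22, 19, 25]… (length divides ord_27(7)).
Cycle type of π: 9×2 + 3×2 + 1×3; total 7 cycles.
sign(π) = (−1)^{n − #cycles} = (−1)^{27−7} = (−1)^20 = +1.
Via Zolotarev, sign(π_{7}) = (7|27) = +1.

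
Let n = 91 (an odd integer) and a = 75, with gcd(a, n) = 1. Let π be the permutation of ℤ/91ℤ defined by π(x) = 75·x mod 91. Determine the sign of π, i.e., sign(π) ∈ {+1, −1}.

Trace 75: π^k(75) = [75, 74, 90, 16, 17, 1] for k=0..5.
16 cycles of lengths [6, 6, 6, 6, 6, 6, 6, 6, 6, 6, 6, 6, 6, 6, 6, 1].
Σ(ℓ_i−1) = 91−16 = 75; sign = (−1)^75 = -1.
Check: (75/91) = -1 by Zolotarev.

-1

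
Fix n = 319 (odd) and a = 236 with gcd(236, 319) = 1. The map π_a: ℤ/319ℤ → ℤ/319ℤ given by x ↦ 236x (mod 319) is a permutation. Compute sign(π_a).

+1

Start at x=265: 265 → 16 → 267 → 169 → 9 → 210 → 115 → … (one orbit).
The orbit structure of x ↦ 236x mod 319: 9 orbits of sizes [70, 70, 70, 70, 14, 14, 5, 5, 1].
n − c = 319 − 9 = 310; sign = (−1)^310 = +1.
(236|319)_J = +1 (Zolotarev's lemma cross-check).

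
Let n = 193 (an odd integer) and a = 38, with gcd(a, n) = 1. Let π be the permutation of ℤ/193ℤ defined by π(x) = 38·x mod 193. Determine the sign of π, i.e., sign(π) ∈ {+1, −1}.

-1

Orbit of 69 under x↦38x: [69, 113, 48, 87, 25, 178, 9]… (length divides ord_193(38)).
Cycle lengths of π_38 on ℤ/193ℤ: [192, 1]; 2 cycles in total.
sign(π) = (−1)^{n − #cycles} = (−1)^{193−2} = (−1)^191 = -1.
The Jacobi symbol (38|193) = -1 (Zolotarev) agrees.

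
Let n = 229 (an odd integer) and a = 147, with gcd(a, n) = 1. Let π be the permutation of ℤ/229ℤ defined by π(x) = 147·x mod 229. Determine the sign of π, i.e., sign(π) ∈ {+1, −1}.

+1

Trace 144: π^k(144) = [144, 100, 44, 56, 217, 68, 149] for k=0..6.
Cycle type of π: 114×2 + 1; total 3 cycles.
n − c = 229 − 3 = 226; sign = (−1)^226 = +1.
Zolotarev: (147|229) = +1, matching the cycle-count sign.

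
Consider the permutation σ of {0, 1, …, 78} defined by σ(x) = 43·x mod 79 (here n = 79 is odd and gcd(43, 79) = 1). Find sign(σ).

Orbit of 69 under x↦43x: [69, 44, 75, 65, 30, 26, 12]… (length divides ord_79(43)).
The orbit structure of x ↦ 43x mod 79: 2 orbits of sizes [78, 1].
Σ(ℓ_i−1) = 79−2 = 77; sign = (−1)^77 = -1.

-1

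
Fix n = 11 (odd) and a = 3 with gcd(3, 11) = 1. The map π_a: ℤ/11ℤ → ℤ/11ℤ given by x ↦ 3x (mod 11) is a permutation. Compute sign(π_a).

Orbit of 3 under x↦3x: [3, 9, 5, 4, 1]… (length divides ord_11(3)).
3 cycles of lengths [5, 5, 1].
n − c = 11 − 3 = 8; sign = (−1)^8 = +1.
Check: (3/11) = +1 by Zolotarev.

+1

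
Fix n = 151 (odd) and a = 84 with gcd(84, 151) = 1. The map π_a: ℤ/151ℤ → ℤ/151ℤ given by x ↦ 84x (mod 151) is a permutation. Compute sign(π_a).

+1

Orbit of 78 under x↦84x: [78, 59, 124, 148, 50, 123, 64]… (length divides ord_151(84)).
Cycle type of π: 25×6 + 1; total 7 cycles.
n − c = 151 − 7 = 144; sign = (−1)^144 = +1.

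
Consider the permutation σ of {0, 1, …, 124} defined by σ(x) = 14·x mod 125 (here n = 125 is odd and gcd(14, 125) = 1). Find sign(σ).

Start at x=26: 26 → 114 → 96 → 94 → 66 → 49 → 61 → … (one orbit).
Cycle lengths of π_14 on ℤ/125ℤ: [50, 50, 10, 10, 2, 2, 1]; 7 cycles in total.
sign(π) = (−1)^{n − #cycles} = (−1)^{125−7} = (−1)^118 = +1.
The Jacobi symbol (14|125) = +1 (Zolotarev) agrees.

+1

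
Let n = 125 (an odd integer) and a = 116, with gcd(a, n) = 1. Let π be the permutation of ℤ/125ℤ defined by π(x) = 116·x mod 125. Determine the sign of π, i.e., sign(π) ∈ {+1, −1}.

+1

Trace 21: π^k(21) = [21, 61, 76, 66, 31, 96, 11] for k=0..6.
π_116 has 13 disjoint cycles with lengths [25, 25, 25, 25, 5, 5, 5, 5, 1, 1, 1, 1, 1] on {0,…,124}.
With 13 cycles on 125 points, sign = (−1)^{125−13} = +1.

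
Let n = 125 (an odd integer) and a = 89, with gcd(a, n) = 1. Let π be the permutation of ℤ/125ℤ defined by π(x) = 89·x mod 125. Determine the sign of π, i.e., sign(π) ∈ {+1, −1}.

Trace 26: π^k(26) = [26, 64, 71, 69, 16, 49, 111] for k=0..6.
Cycle lengths of π_89 on ℤ/125ℤ: [50, 50, 10, 10, 2, 2, 1]; 7 cycles in total.
Σ(ℓ_i−1) = 125−7 = 118; sign = (−1)^118 = +1.
(89|125)_J = +1 (Zolotarev's lemma cross-check).

+1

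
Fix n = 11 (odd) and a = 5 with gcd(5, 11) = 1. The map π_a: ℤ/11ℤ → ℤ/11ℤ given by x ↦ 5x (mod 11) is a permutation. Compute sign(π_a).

+1

Orbit of 3 under x↦5x: [3, 4, 9, 1, 5]… (length divides ord_11(5)).
3 cycles of lengths [5, 5, 1].
3 cycles on 11: each ℓ→(−1)^(ℓ−1), product (−1)^8 = +1.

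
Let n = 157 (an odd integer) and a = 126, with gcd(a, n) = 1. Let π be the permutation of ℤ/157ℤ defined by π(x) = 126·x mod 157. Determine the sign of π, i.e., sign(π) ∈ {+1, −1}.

+1

Start at x=71: 71 → 154 → 93 → 100 → 40 → 16 → 132 → … (one orbit).
5 cycles of lengths [39, 39, 39, 39, 1].
n − c = 157 − 5 = 152; sign = (−1)^152 = +1.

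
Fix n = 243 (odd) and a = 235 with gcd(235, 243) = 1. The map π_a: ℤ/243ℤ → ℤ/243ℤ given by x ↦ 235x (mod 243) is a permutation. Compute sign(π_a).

+1

Trace 19: π^k(19) = [19, 91, 1, 235, 64, 217, 208] for k=0..6.
π_235 has 27 disjoint cycles with lengths [27, 27, 27, 27, 27, 27, 9, 9, 9, 9, 9, 9, 3, 3, 3, 3, 3, 3, 1, 1, 1, 1, 1, 1, 1, 1, 1] on {0,…,242}.
With 27 cycles on 243 points, sign = (−1)^{243−27} = +1.
Zolotarev: (235|243) = +1, matching the cycle-count sign.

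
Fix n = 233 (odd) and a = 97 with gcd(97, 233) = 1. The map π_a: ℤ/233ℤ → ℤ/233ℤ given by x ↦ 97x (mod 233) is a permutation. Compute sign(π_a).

Trace 144: π^k(144) = [144, 221, 1, 97, 89, 12, 232] for k=0..6.
30 cycles of lengths [8, 8, 8, 8, 8, 8, 8, 8, 8, 8, 8, 8, 8, 8, 8, 8, 8, 8, 8, 8, 8, 8, 8, 8, 8, 8, 8, 8, 8, 1].
With 30 cycles on 233 points, sign = (−1)^{233−30} = -1.
(97|233)_J = -1 (Zolotarev's lemma cross-check).

-1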